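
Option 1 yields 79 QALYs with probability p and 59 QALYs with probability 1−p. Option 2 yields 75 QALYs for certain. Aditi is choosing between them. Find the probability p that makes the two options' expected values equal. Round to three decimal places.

p = 0.800

p·79 + (1−p)·59 = 75
20p + 59 = 75
p = (75 − 59) / 20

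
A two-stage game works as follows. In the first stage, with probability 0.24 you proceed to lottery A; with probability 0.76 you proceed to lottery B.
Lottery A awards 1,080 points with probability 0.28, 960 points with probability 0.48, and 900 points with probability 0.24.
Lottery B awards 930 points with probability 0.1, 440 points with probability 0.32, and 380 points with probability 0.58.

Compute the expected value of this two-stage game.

580.2 points

EV(A) = 0.28 × 1080 + 0.48 × 960 + 0.24 × 900 = 302.4 + 460.8 + 216 = 979.2
EV(B) = 0.1 × 930 + 0.32 × 440 + 0.58 × 380 = 93 + 140.8 + 220.4 = 454.2
Overall = 0.24 × 979.2 + 0.76 × 454.2 = 235.008 + 345.192 = 580.2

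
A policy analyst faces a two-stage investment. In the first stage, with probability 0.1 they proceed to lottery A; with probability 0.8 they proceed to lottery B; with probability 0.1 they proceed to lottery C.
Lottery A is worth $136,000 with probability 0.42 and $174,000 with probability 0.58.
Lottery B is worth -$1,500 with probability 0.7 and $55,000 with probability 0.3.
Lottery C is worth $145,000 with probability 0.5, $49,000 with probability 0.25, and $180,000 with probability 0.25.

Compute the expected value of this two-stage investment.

EV(A) = 0.42 × 136000 + 0.58 × 174000 = 57120 + 100920 = 158040
EV(B) = 0.7 × (-1500) + 0.3 × 55000 = -1050 + 16500 = 15450
EV(C) = 0.5 × 145000 + 0.25 × 49000 + 0.25 × 180000 = 72500 + 12250 + 45000 = 129750
Overall = 0.1 × 158040 + 0.8 × 15450 + 0.1 × 129750 = 15804 + 12360 + 12975 = 41139

$41,139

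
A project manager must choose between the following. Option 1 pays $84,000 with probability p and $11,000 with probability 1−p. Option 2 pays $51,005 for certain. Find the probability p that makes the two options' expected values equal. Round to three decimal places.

p·84000 + (1−p)·11000 = 51005
73000p + 11000 = 51005
p = (51005 − 11000) / 73000

p = 0.548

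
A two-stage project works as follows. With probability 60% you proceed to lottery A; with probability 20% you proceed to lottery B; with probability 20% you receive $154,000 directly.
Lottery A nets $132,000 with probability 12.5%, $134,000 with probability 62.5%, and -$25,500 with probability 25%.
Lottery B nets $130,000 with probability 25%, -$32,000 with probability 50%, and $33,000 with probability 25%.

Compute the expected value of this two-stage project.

EV(A) = 0.125 × 132000 + 0.625 × 134000 + 0.25 × (-25500) = 16500 + 83750 − 6375 = 93875
EV(B) = 0.25 × 130000 + 0.5 × (-32000) + 0.25 × 33000 = 32500 − 16000 + 8250 = 24750
Branch C: 154000 (certain)
Overall = 0.6 × 93875 + 0.2 × 24750 + 0.2 × 154000 = 56325 + 4950 + 30800 = 92075

$92,075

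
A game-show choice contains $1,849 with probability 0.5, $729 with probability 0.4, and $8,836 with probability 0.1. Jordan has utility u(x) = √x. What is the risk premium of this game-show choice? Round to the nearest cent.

$360.81

E[u] = 0.5·√1849 + 0.4·√729 + 0.1·√8836 = 0.5·43 + 0.4·27 + 0.1·94 = 41.7
CE = (41.7)² = 1738.89
Risk premium = EV − CE = 2099.7 − 1738.89 = 360.81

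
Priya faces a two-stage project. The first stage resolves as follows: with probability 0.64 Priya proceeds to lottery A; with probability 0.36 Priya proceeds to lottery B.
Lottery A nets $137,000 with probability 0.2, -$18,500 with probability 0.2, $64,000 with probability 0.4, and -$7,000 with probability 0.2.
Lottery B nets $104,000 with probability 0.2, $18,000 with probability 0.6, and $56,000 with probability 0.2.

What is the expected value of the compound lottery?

$46,064

EV(A) = 0.2 × 137000 + 0.2 × (-18500) + 0.4 × 64000 + 0.2 × (-7000) = 27400 − 3700 + 25600 − 1400 = 47900
EV(B) = 0.2 × 104000 + 0.6 × 18000 + 0.2 × 56000 = 20800 + 10800 + 11200 = 42800
Overall = 0.64 × 47900 + 0.36 × 42800 = 30656 + 15408 = 46064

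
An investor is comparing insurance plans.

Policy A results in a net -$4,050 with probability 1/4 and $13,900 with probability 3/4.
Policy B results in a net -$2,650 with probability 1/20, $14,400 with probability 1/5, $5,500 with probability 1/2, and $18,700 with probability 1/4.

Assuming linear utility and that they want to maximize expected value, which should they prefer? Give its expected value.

Policy A = 1/4 × (-4050) + 3/4 × 13900 = -1012.5 + 10425 = 9412.5
Policy B = 1/20 × (-2650) + 1/5 × 14400 + 1/2 × 5500 + 1/4 × 18700 = -132.5 + 2880 + 2750 + 4675 = 10172.5

Policy B ($10,172.50)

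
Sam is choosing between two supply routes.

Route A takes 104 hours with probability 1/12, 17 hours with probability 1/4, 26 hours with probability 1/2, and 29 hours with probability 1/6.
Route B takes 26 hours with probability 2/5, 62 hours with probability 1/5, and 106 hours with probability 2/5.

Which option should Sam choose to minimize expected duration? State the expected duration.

Route A (30.75 hours)

Route A = 1/12 × 104 + 1/4 × 17 + 1/2 × 26 + 1/6 × 29 = 8.6667 + 4.25 + 13 + 4.8333 = 30.75
Route B = 2/5 × 26 + 1/5 × 62 + 2/5 × 106 = 10.4 + 12.4 + 42.4 = 65.2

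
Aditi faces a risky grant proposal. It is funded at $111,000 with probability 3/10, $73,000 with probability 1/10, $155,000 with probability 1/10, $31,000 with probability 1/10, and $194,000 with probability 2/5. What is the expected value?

$136,800

EV = 3/10 × 111000 + 1/10 × 73000 + 1/10 × 155000 + 1/10 × 31000 + 2/5 × 194000 = 33300 + 7300 + 15500 + 3100 + 77600 = 136800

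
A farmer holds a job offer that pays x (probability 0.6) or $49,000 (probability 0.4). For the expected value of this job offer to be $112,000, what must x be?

0.6·x + 0.4·49000 = 112000
0.6·x = 112000 − 19600 = 92400
x = 92400 / 0.6 = 154000

x = $154,000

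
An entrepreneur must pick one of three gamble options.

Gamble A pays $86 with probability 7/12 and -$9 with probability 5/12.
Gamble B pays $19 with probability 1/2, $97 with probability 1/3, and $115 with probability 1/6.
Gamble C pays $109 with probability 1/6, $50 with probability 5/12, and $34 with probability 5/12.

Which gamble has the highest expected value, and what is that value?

Gamble B ($61)

Gamble A = 7/12 × 86 + 5/12 × (-9) = 50.1667 − 3.75 = 46.4167
Gamble B = 1/2 × 19 + 1/3 × 97 + 1/6 × 115 = 9.5 + 32.3333 + 19.1667 = 61
Gamble C = 1/6 × 109 + 5/12 × 50 + 5/12 × 34 = 18.1667 + 20.8333 + 14.1667 = 53.1667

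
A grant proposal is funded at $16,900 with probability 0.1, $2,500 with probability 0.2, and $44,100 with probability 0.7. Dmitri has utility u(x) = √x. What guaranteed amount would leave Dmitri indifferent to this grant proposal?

$28,900

E[u] = 0.1·√16900 + 0.2·√2500 + 0.7·√44100 = 0.1·130 + 0.2·50 + 0.7·210 = 170
CE = (170)² = 28900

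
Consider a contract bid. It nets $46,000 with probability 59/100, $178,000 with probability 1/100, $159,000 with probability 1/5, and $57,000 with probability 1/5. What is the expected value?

$72,120

EV = 59/100 × 46000 + 1/100 × 178000 + 1/5 × 159000 + 1/5 × 57000 = 27140 + 1780 + 31800 + 11400 = 72120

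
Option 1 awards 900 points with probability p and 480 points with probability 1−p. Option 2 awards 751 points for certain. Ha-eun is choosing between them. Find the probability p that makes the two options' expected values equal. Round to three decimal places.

p = 0.645

p·900 + (1−p)·480 = 751
420p + 480 = 751
p = (751 − 480) / 420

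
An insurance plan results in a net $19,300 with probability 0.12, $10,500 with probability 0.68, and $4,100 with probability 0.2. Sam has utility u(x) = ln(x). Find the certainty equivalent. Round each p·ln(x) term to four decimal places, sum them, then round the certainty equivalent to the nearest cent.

E[u] = 0.12·ln(19300) + 0.68·ln(10500) + 0.2·ln(4100) = 1.1841 + 6.2962 + 1.6637 = 9.1440
CE = e^9.1440 ≈ 9358.12

$9,358.12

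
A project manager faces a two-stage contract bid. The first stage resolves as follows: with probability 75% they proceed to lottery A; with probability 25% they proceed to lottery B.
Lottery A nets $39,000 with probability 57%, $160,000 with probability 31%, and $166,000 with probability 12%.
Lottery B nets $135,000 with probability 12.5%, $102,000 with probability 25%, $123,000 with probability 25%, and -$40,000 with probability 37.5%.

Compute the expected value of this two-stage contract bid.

EV(A) = 0.57 × 39000 + 0.31 × 160000 + 0.12 × 166000 = 22230 + 49600 + 19920 = 91750
EV(B) = 0.125 × 135000 + 0.25 × 102000 + 0.25 × 123000 + 0.375 × (-40000) = 16875 + 25500 + 30750 − 15000 = 58125
Overall = 0.75 × 91750 + 0.25 × 58125 = 68812.5 + 14531.25 = 83343.75

$83,343.75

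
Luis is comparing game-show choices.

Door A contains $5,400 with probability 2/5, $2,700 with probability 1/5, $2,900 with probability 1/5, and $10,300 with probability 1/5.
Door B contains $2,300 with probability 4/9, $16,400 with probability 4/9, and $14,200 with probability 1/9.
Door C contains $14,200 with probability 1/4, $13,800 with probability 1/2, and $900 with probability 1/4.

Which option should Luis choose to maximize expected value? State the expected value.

Door A = 2/5 × 5400 + 1/5 × 2700 + 1/5 × 2900 + 1/5 × 10300 = 2160 + 540 + 580 + 2060 = 5340
Door B = 4/9 × 2300 + 4/9 × 16400 + 1/9 × 14200 = 1022.2222 + 7288.8889 + 1577.7778 = 9888.8889
Door C = 1/4 × 14200 + 1/2 × 13800 + 1/4 × 900 = 3550 + 6900 + 225 = 10675

Door C ($10,675)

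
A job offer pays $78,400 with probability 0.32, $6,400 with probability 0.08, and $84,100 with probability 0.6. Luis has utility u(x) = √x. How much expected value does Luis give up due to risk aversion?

$3,160

E[u] = 0.32·√78400 + 0.08·√6400 + 0.6·√84100 = 0.32·280 + 0.08·80 + 0.6·290 = 270
CE = (270)² = 72900
Risk premium = EV − CE = 76060 − 72900 = 3160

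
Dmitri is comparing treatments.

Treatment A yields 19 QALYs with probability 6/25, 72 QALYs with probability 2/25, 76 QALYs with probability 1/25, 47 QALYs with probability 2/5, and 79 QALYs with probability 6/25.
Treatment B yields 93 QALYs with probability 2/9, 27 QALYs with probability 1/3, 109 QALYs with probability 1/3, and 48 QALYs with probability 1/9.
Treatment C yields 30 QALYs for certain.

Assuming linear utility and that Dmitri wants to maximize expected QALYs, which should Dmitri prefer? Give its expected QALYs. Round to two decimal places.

Treatment A = 6/25 × 19 + 2/25 × 72 + 1/25 × 76 + 2/5 × 47 + 6/25 × 79 = 4.56 + 5.76 + 3.04 + 18.8 + 18.96 = 51.12
Treatment B = 2/9 × 93 + 1/3 × 27 + 1/3 × 109 + 1/9 × 48 = 20.6667 + 9 + 36.3333 + 5.3333 = 71.3333
Treatment C: 30 (certain)

Treatment B (71.33 QALYs)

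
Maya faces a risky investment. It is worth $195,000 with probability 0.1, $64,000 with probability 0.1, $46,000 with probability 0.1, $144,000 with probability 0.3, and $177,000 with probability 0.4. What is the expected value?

$144,500

EV = 0.1 × 195000 + 0.1 × 64000 + 0.1 × 46000 + 0.3 × 144000 + 0.4 × 177000 = 19500 + 6400 + 4600 + 43200 + 70800 = 144500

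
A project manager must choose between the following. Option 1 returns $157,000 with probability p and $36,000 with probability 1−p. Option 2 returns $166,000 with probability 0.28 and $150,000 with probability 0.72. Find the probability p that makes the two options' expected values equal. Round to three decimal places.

p = 0.979

EV(Option 2) = 0.28 × 166000 + 0.72 × 150000 = 46480 + 108000 = 154480
p·157000 + (1−p)·36000 = 154480
121000p + 36000 = 154480
p = (154480 − 36000) / 121000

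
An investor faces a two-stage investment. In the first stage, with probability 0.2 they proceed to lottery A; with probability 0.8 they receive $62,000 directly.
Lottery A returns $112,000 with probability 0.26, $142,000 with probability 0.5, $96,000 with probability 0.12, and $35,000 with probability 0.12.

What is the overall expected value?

$72,768

EV(A) = 0.26 × 112000 + 0.5 × 142000 + 0.12 × 96000 + 0.12 × 35000 = 29120 + 71000 + 11520 + 4200 = 115840
Branch B: 62000 (certain)
Overall = 0.2 × 115840 + 0.8 × 62000 = 23168 + 49600 = 72768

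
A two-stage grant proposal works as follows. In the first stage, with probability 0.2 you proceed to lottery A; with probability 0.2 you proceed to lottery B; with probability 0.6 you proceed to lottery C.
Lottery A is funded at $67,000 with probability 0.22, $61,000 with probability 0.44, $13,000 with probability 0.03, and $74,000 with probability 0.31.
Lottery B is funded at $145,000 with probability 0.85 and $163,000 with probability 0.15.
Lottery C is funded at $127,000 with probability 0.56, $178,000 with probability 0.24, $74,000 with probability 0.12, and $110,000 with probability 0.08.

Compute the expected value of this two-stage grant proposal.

$121,434

EV(A) = 0.22 × 67000 + 0.44 × 61000 + 0.03 × 13000 + 0.31 × 74000 = 14740 + 26840 + 390 + 22940 = 64910
EV(B) = 0.85 × 145000 + 0.15 × 163000 = 123250 + 24450 = 147700
EV(C) = 0.56 × 127000 + 0.24 × 178000 + 0.12 × 74000 + 0.08 × 110000 = 71120 + 42720 + 8880 + 8800 = 131520
Overall = 0.2 × 64910 + 0.2 × 147700 + 0.6 × 131520 = 12982 + 29540 + 78912 = 121434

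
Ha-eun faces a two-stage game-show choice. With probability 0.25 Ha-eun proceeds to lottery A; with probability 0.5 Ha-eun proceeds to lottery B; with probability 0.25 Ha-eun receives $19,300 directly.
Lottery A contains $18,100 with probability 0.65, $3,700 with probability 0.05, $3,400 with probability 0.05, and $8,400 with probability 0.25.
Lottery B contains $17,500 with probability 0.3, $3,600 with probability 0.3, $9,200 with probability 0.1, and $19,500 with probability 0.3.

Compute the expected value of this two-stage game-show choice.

EV(A) = 0.65 × 18100 + 0.05 × 3700 + 0.05 × 3400 + 0.25 × 8400 = 11765 + 185 + 170 + 2100 = 14220
EV(B) = 0.3 × 17500 + 0.3 × 3600 + 0.1 × 9200 + 0.3 × 19500 = 5250 + 1080 + 920 + 5850 = 13100
Branch C: 19300 (certain)
Overall = 0.25 × 14220 + 0.5 × 13100 + 0.25 × 19300 = 3555 + 6550 + 4825 = 14930

$14,930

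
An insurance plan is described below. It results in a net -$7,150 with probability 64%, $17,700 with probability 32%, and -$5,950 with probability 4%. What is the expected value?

$850

EV = 0.64 × (-7150) + 0.32 × 17700 + 0.04 × (-5950) = -4576 + 5664 − 238 = 850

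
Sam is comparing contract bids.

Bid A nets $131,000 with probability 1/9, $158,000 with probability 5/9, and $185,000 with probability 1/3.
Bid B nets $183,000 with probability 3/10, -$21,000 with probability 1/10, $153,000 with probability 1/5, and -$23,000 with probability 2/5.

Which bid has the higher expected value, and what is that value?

Bid A = 1/9 × 131000 + 5/9 × 158000 + 1/3 × 185000 = 14555.5556 + 87777.7778 + 61666.6667 = 164000
Bid B = 3/10 × 183000 + 1/10 × (-21000) + 1/5 × 153000 + 2/5 × (-23000) = 54900 − 2100 + 30600 − 9200 = 74200

Bid A ($164,000)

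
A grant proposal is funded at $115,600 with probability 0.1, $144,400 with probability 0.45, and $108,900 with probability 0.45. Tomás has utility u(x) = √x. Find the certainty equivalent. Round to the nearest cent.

$124,962.25

E[u] = 0.1·√115600 + 0.45·√144400 + 0.45·√108900 = 0.1·340 + 0.45·380 + 0.45·330 = 353.5
CE = (353.5)² = 124962.25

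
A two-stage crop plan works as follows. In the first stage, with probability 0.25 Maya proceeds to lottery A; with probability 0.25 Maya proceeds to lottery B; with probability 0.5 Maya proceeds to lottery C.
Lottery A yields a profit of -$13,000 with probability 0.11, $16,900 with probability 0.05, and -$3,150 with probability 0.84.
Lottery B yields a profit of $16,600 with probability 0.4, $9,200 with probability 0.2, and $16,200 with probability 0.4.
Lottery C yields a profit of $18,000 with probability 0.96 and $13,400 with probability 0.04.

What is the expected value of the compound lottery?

$11,840.25

EV(A) = 0.11 × (-13000) + 0.05 × 16900 + 0.84 × (-3150) = -1430 + 845 − 2646 = -3231
EV(B) = 0.4 × 16600 + 0.2 × 9200 + 0.4 × 16200 = 6640 + 1840 + 6480 = 14960
EV(C) = 0.96 × 18000 + 0.04 × 13400 = 17280 + 536 = 17816
Overall = 0.25 × (-3231) + 0.25 × 14960 + 0.5 × 17816 = -807.75 + 3740 + 8908 = 11840.25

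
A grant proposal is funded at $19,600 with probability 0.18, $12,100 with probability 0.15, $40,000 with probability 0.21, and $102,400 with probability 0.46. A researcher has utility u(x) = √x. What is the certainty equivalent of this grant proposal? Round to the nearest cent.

E[u] = 0.18·√19600 + 0.15·√12100 + 0.21·√40000 + 0.46·√102400 = 0.18·140 + 0.15·110 + 0.21·200 + 0.46·320 = 230.9
CE = (230.9)² = 53314.81

$53,314.81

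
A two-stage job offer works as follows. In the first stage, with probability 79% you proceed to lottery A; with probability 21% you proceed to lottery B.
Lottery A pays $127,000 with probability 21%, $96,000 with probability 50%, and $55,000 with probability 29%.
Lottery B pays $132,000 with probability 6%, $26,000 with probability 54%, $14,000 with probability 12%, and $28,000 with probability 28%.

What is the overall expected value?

EV(A) = 0.21 × 127000 + 0.5 × 96000 + 0.29 × 55000 = 26670 + 48000 + 15950 = 90620
EV(B) = 0.06 × 132000 + 0.54 × 26000 + 0.12 × 14000 + 0.28 × 28000 = 7920 + 14040 + 1680 + 7840 = 31480
Overall = 0.79 × 90620 + 0.21 × 31480 = 71589.8 + 6610.8 = 78200.6

$78,200.60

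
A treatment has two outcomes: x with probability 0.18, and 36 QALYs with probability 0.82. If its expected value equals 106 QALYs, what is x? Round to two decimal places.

x = 424.89 QALYs

0.18·x + 0.82·36 = 106
0.18·x = 106 − 29.52 = 76.48
x = 76.48 / 0.18 = 424.8889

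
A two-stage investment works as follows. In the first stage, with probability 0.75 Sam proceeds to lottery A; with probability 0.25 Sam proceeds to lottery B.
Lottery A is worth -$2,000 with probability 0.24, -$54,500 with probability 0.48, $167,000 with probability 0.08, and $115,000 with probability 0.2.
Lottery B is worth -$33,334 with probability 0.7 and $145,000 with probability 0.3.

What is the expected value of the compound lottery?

EV(A) = 0.24 × (-2000) + 0.48 × (-54500) + 0.08 × 167000 + 0.2 × 115000 = -480 − 26160 + 13360 + 23000 = 9720
EV(B) = 0.7 × (-33334) + 0.3 × 145000 = -23333.8 + 43500 = 20166.2
Overall = 0.75 × 9720 + 0.25 × 20166.2 = 7290 + 5041.55 = 12331.55

$12,331.55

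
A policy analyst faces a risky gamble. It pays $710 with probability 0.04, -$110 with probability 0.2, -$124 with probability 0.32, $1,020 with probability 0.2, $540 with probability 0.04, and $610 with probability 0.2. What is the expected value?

$314.32

EV = 0.04 × 710 + 0.2 × (-110) + 0.32 × (-124) + 0.2 × 1020 + 0.04 × 540 + 0.2 × 610 = 28.4 − 22 − 39.68 + 204 + 21.6 + 122 = 314.32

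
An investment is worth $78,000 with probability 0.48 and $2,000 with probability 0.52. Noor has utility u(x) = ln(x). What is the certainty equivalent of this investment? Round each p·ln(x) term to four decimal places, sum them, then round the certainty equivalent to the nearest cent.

$11,607.42

E[u] = 0.48·ln(78000) + 0.52·ln(2000) = 5.4069 + 3.9525 = 9.3594
CE = e^9.3594 ≈ 11607.42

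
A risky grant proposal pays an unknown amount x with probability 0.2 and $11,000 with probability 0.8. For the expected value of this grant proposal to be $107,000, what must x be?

x = $491,000

0.2·x + 0.8·11000 = 107000
0.2·x = 107000 − 8800 = 98200
x = 98200 / 0.2 = 491000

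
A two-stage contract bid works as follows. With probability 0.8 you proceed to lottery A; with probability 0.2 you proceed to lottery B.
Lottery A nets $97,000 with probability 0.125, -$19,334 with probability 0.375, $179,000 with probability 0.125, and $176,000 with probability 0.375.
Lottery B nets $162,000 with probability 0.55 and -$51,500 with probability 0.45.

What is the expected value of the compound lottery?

$87,784.80

EV(A) = 0.125 × 97000 + 0.375 × (-19334) + 0.125 × 179000 + 0.375 × 176000 = 12125 − 7250.25 + 22375 + 66000 = 93249.75
EV(B) = 0.55 × 162000 + 0.45 × (-51500) = 89100 − 23175 = 65925
Overall = 0.8 × 93249.75 + 0.2 × 65925 = 74599.8 + 13185 = 87784.8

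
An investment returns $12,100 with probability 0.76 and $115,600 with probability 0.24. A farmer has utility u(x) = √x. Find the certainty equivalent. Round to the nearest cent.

$27,291.04

E[u] = 0.76·√12100 + 0.24·√115600 = 0.76·110 + 0.24·340 = 165.2
CE = (165.2)² = 27291.04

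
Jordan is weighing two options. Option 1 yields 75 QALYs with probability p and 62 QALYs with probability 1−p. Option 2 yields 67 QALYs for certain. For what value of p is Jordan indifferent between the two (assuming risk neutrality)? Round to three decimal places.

p·75 + (1−p)·62 = 67
13p + 62 = 67
p = (67 − 62) / 13

p = 0.385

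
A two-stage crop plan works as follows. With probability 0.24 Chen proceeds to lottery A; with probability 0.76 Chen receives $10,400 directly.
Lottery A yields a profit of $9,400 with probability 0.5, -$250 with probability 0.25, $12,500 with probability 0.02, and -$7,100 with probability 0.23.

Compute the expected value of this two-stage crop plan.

$8,685.08

EV(A) = 0.5 × 9400 + 0.25 × (-250) + 0.02 × 12500 + 0.23 × (-7100) = 4700 − 62.5 + 250 − 1633 = 3254.5
Branch B: 10400 (certain)
Overall = 0.24 × 3254.5 + 0.76 × 10400 = 781.08 + 7904 = 8685.08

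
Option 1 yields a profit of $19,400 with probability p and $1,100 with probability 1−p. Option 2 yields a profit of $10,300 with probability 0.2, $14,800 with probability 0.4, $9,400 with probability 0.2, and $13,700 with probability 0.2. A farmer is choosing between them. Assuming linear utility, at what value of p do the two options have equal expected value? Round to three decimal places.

EV(Option 2) = 0.2 × 10300 + 0.4 × 14800 + 0.2 × 9400 + 0.2 × 13700 = 2060 + 5920 + 1880 + 2740 = 12600
p·19400 + (1−p)·1100 = 12600
18300p + 1100 = 12600
p = (12600 − 1100) / 18300

p = 0.628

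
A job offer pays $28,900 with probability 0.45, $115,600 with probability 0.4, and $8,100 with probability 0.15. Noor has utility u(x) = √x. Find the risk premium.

E[u] = 0.45·√28900 + 0.4·√115600 + 0.15·√8100 = 0.45·170 + 0.4·340 + 0.15·90 = 226
CE = (226)² = 51076
Risk premium = EV − CE = 60460 − 51076 = 9384

$9,384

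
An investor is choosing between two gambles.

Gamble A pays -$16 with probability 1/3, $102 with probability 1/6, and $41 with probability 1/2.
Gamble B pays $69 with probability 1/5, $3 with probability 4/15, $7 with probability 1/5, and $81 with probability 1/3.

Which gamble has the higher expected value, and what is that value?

Gamble B ($43)

Gamble A = 1/3 × (-16) + 1/6 × 102 + 1/2 × 41 = -5.3333 + 17 + 20.5 = 32.1667
Gamble B = 1/5 × 69 + 4/15 × 3 + 1/5 × 7 + 1/3 × 81 = 13.8 + 0.8 + 1.4 + 27 = 43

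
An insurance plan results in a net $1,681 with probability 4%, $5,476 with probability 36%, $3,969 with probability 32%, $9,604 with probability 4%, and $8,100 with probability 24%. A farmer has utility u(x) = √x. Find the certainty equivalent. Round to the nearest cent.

E[u] = 0.04·√1681 + 0.36·√5476 + 0.32·√3969 + 0.04·√9604 + 0.24·√8100 = 0.04·41 + 0.36·74 + 0.32·63 + 0.04·98 + 0.24·90 = 73.96
CE = (73.96)² = 5470.0816

$5,470.08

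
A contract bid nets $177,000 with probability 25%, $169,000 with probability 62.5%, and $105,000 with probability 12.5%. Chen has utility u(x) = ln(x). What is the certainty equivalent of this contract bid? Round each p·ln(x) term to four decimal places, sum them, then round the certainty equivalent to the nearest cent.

E[u] = 0.25·ln(177000) + 0.625·ln(169000) + 0.125·ln(105000) = 3.0210 + 7.5235 + 1.4452 = 11.9897
CE = e^11.9897 ≈ 161087.02

$161,087.02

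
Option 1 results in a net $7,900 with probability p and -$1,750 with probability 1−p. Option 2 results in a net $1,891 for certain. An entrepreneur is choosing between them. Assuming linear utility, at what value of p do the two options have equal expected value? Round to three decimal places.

p·7900 + (1−p)·(-1750) = 1891
9650p − 1750 = 1891
p = (1891 + 1750) / 9650

p = 0.377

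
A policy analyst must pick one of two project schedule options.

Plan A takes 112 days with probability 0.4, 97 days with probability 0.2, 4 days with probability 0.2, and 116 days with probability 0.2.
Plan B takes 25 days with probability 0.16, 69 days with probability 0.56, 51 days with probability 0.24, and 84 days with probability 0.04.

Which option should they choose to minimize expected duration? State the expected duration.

Plan A = 0.4 × 112 + 0.2 × 97 + 0.2 × 4 + 0.2 × 116 = 44.8 + 19.4 + 0.8 + 23.2 = 88.2
Plan B = 0.16 × 25 + 0.56 × 69 + 0.24 × 51 + 0.04 × 84 = 4 + 38.64 + 12.24 + 3.36 = 58.24

Plan B (58.24 days)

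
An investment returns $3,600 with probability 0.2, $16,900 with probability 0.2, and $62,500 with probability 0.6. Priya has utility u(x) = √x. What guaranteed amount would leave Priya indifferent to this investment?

E[u] = 0.2·√3600 + 0.2·√16900 + 0.6·√62500 = 0.2·60 + 0.2·130 + 0.6·250 = 188
CE = (188)² = 35344

$35,344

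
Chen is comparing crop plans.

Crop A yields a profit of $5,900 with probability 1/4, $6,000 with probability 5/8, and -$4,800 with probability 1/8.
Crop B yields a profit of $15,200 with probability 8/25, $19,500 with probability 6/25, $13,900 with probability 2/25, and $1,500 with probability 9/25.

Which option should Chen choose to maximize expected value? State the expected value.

Crop A = 1/4 × 5900 + 5/8 × 6000 + 1/8 × (-4800) = 1475 + 3750 − 600 = 4625
Crop B = 8/25 × 15200 + 6/25 × 19500 + 2/25 × 13900 + 9/25 × 1500 = 4864 + 4680 + 1112 + 540 = 11196

Crop B ($11,196)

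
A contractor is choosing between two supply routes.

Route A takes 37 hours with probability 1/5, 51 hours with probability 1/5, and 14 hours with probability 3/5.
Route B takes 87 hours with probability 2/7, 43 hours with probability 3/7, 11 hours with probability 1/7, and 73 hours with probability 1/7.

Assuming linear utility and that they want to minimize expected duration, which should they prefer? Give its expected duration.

Route A (26 hours)

Route A = 1/5 × 37 + 1/5 × 51 + 3/5 × 14 = 7.4 + 10.2 + 8.4 = 26
Route B = 2/7 × 87 + 3/7 × 43 + 1/7 × 11 + 1/7 × 73 = 24.8571 + 18.4286 + 1.5714 + 10.4286 = 55.2857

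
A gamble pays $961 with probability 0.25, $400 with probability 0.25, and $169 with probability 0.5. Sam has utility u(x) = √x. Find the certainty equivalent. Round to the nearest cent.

E[u] = 0.25·√961 + 0.25·√400 + 0.5·√169 = 0.25·31 + 0.25·20 + 0.5·13 = 19.25
CE = (19.25)² = 370.5625

$370.56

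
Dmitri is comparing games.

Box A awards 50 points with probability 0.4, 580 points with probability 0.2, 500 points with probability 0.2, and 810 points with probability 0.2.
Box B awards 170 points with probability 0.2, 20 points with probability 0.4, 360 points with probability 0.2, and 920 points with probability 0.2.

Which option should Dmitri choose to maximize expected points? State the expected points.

Box A (398 points)

Box A = 0.4 × 50 + 0.2 × 580 + 0.2 × 500 + 0.2 × 810 = 20 + 116 + 100 + 162 = 398
Box B = 0.2 × 170 + 0.4 × 20 + 0.2 × 360 + 0.2 × 920 = 34 + 8 + 72 + 184 = 298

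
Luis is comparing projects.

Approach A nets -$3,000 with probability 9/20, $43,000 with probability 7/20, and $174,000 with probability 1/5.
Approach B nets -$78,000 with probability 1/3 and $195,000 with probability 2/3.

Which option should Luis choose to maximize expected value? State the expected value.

Approach A = 9/20 × (-3000) + 7/20 × 43000 + 1/5 × 174000 = -1350 + 15050 + 34800 = 48500
Approach B = 1/3 × (-78000) + 2/3 × 195000 = -26000 + 130000 = 104000

Approach B ($104,000)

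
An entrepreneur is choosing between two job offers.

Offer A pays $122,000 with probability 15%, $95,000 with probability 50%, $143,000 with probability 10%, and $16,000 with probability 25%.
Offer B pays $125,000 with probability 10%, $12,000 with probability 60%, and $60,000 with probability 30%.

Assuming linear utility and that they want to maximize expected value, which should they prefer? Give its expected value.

Offer A ($84,100)

Offer A = 0.15 × 122000 + 0.5 × 95000 + 0.1 × 143000 + 0.25 × 16000 = 18300 + 47500 + 14300 + 4000 = 84100
Offer B = 0.1 × 125000 + 0.6 × 12000 + 0.3 × 60000 = 12500 + 7200 + 18000 = 37700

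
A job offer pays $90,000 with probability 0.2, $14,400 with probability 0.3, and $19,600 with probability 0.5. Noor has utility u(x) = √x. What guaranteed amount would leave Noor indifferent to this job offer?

$27,556

E[u] = 0.2·√90000 + 0.3·√14400 + 0.5·√19600 = 0.2·300 + 0.3·120 + 0.5·140 = 166
CE = (166)² = 27556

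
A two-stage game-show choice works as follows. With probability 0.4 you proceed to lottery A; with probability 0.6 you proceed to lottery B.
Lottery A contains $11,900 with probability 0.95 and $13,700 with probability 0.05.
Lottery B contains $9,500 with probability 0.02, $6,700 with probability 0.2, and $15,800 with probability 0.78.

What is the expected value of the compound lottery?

$13,108.40

EV(A) = 0.95 × 11900 + 0.05 × 13700 = 11305 + 685 = 11990
EV(B) = 0.02 × 9500 + 0.2 × 6700 + 0.78 × 15800 = 190 + 1340 + 12324 = 13854
Overall = 0.4 × 11990 + 0.6 × 13854 = 4796 + 8312.4 = 13108.4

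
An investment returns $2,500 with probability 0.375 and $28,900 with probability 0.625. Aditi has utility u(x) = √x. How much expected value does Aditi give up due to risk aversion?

E[u] = 0.375·√2500 + 0.625·√28900 = 0.375·50 + 0.625·170 = 125
CE = (125)² = 15625
Risk premium = EV − CE = 19000 − 15625 = 3375

$3,375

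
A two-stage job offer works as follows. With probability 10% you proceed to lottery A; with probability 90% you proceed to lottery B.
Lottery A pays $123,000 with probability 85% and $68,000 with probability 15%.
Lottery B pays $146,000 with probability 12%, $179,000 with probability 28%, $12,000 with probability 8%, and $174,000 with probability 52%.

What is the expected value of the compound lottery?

EV(A) = 0.85 × 123000 + 0.15 × 68000 = 104550 + 10200 = 114750
EV(B) = 0.12 × 146000 + 0.28 × 179000 + 0.08 × 12000 + 0.52 × 174000 = 17520 + 50120 + 960 + 90480 = 159080
Overall = 0.1 × 114750 + 0.9 × 159080 = 11475 + 143172 = 154647

$154,647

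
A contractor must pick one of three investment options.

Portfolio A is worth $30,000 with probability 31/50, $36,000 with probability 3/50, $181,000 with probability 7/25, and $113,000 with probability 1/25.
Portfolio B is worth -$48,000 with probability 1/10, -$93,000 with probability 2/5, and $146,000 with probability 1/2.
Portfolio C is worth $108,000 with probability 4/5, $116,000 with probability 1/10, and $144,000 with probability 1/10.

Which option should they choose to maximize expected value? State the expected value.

Portfolio C ($112,400)

Portfolio A = 31/50 × 30000 + 3/50 × 36000 + 7/25 × 181000 + 1/25 × 113000 = 18600 + 2160 + 50680 + 4520 = 75960
Portfolio B = 1/10 × (-48000) + 2/5 × (-93000) + 1/2 × 146000 = -4800 − 37200 + 73000 = 31000
Portfolio C = 4/5 × 108000 + 1/10 × 116000 + 1/10 × 144000 = 86400 + 11600 + 14400 = 112400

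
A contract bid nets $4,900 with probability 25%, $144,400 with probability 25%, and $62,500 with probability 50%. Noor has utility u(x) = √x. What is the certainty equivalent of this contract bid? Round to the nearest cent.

E[u] = 0.25·√4900 + 0.25·√144400 + 0.5·√62500 = 0.25·70 + 0.25·380 + 0.5·250 = 237.5
CE = (237.5)² = 56406.25

$56,406.25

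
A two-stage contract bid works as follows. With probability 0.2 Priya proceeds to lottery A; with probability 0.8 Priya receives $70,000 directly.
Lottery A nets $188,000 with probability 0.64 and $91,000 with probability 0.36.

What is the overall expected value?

EV(A) = 0.64 × 188000 + 0.36 × 91000 = 120320 + 32760 = 153080
Branch B: 70000 (certain)
Overall = 0.2 × 153080 + 0.8 × 70000 = 30616 + 56000 = 86616

$86,616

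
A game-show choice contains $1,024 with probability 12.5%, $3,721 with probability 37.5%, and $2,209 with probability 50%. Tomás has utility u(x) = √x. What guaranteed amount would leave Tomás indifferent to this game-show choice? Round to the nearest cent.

E[u] = 0.125·√1024 + 0.375·√3721 + 0.5·√2209 = 0.125·32 + 0.375·61 + 0.5·47 = 50.375
CE = (50.375)² = 2537.640625

$2,537.64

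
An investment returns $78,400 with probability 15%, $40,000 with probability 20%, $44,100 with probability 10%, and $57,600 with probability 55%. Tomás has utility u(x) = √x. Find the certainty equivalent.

$55,225

E[u] = 0.15·√78400 + 0.2·√40000 + 0.1·√44100 + 0.55·√57600 = 0.15·280 + 0.2·200 + 0.1·210 + 0.55·240 = 235
CE = (235)² = 55225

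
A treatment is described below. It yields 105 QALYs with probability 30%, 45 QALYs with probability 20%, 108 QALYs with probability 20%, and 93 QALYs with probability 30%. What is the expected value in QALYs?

90 QALYs

EV = 0.3 × 105 + 0.2 × 45 + 0.2 × 108 + 0.3 × 93 = 31.5 + 9 + 21.6 + 27.9 = 90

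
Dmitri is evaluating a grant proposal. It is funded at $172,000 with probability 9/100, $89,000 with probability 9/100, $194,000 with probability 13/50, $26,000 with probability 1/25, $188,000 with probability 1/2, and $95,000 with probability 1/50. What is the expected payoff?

$170,870

EV = 9/100 × 172000 + 9/100 × 89000 + 13/50 × 194000 + 1/25 × 26000 + 1/2 × 188000 + 1/50 × 95000 = 15480 + 8010 + 50440 + 1040 + 94000 + 1900 = 170870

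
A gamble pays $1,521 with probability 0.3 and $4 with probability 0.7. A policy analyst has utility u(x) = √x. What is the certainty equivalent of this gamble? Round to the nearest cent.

$171.61

E[u] = 0.3·√1521 + 0.7·√4 = 0.3·39 + 0.7·2 = 13.1
CE = (13.1)² = 171.61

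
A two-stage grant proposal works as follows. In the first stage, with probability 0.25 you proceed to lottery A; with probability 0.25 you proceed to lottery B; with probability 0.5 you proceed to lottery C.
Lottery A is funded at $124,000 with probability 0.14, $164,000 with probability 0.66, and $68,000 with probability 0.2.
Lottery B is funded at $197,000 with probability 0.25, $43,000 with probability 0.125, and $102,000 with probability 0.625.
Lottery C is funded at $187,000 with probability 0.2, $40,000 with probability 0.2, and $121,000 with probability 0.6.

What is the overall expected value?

$123,393.75

EV(A) = 0.14 × 124000 + 0.66 × 164000 + 0.2 × 68000 = 17360 + 108240 + 13600 = 139200
EV(B) = 0.25 × 197000 + 0.125 × 43000 + 0.625 × 102000 = 49250 + 5375 + 63750 = 118375
EV(C) = 0.2 × 187000 + 0.2 × 40000 + 0.6 × 121000 = 37400 + 8000 + 72600 = 118000
Overall = 0.25 × 139200 + 0.25 × 118375 + 0.5 × 118000 = 34800 + 29593.75 + 59000 = 123393.75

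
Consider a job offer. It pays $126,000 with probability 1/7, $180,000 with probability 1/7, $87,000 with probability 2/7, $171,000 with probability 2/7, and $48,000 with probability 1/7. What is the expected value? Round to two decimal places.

$124,285.71

EV = 1/7 × 126000 + 1/7 × 180000 + 2/7 × 87000 + 2/7 × 171000 + 1/7 × 48000 = 18000 + 25714.2857 + 24857.1429 + 48857.1429 + 6857.1429 = 124285.7143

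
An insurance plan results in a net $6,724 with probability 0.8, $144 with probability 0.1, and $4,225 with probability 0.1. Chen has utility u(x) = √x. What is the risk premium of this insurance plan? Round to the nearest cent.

$443.21

E[u] = 0.8·√6724 + 0.1·√144 + 0.1·√4225 = 0.8·82 + 0.1·12 + 0.1·65 = 73.3
CE = (73.3)² = 5372.89
Risk premium = EV − CE = 5816.1 − 5372.89 = 443.21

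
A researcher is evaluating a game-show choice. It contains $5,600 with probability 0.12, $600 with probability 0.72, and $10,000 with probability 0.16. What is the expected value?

$2,704

EV = 0.12 × 5600 + 0.72 × 600 + 0.16 × 10000 = 672 + 432 + 1600 = 2704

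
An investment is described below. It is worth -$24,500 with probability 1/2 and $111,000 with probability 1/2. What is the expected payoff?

$43,250

EV = 1/2 × (-24500) + 1/2 × 111000 = -12250 + 55500 = 43250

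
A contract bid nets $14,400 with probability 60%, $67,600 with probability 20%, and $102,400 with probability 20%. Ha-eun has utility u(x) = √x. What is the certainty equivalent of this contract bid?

E[u] = 0.6·√14400 + 0.2·√67600 + 0.2·√102400 = 0.6·120 + 0.2·260 + 0.2·320 = 188
CE = (188)² = 35344

$35,344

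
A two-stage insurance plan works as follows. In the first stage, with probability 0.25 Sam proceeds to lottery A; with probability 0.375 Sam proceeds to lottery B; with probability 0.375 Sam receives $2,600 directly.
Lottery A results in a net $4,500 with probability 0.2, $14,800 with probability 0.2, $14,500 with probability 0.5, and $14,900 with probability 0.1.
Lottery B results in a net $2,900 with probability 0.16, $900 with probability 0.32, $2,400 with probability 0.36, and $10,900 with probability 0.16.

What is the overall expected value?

$5,385

EV(A) = 0.2 × 4500 + 0.2 × 14800 + 0.5 × 14500 + 0.1 × 14900 = 900 + 2960 + 7250 + 1490 = 12600
EV(B) = 0.16 × 2900 + 0.32 × 900 + 0.36 × 2400 + 0.16 × 10900 = 464 + 288 + 864 + 1744 = 3360
Branch C: 2600 (certain)
Overall = 0.25 × 12600 + 0.375 × 3360 + 0.375 × 2600 = 3150 + 1260 + 975 = 5385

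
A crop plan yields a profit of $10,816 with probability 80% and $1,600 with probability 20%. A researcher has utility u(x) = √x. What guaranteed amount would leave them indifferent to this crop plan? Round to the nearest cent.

$8,317.44

E[u] = 0.8·√10816 + 0.2·√1600 = 0.8·104 + 0.2·40 = 91.2
CE = (91.2)² = 8317.44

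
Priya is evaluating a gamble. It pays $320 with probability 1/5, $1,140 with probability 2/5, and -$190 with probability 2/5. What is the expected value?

EV = 1/5 × 320 + 2/5 × 1140 + 2/5 × (-190) = 64 + 456 − 76 = 444

$444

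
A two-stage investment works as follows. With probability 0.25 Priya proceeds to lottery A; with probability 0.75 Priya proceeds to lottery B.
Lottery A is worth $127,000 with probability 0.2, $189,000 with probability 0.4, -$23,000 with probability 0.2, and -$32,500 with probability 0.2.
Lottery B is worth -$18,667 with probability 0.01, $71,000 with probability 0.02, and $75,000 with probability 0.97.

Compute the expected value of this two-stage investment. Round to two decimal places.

$77,962.50

EV(A) = 0.2 × 127000 + 0.4 × 189000 + 0.2 × (-23000) + 0.2 × (-32500) = 25400 + 75600 − 4600 − 6500 = 89900
EV(B) = 0.01 × (-18667) + 0.02 × 71000 + 0.97 × 75000 = -186.67 + 1420 + 72750 = 73983.33
Overall = 0.25 × 89900 + 0.75 × 73983.33 = 22475 + 55487.4975 = 77962.4975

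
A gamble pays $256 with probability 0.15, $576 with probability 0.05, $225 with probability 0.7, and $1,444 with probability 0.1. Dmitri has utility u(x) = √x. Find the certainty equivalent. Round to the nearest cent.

E[u] = 0.15·√256 + 0.05·√576 + 0.7·√225 + 0.1·√1444 = 0.15·16 + 0.05·24 + 0.7·15 + 0.1·38 = 17.9
CE = (17.9)² = 320.41

$320.41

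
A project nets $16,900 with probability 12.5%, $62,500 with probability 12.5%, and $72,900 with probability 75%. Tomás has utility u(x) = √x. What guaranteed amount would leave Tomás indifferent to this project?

E[u] = 0.125·√16900 + 0.125·√62500 + 0.75·√72900 = 0.125·130 + 0.125·250 + 0.75·270 = 250
CE = (250)² = 62500

$62,500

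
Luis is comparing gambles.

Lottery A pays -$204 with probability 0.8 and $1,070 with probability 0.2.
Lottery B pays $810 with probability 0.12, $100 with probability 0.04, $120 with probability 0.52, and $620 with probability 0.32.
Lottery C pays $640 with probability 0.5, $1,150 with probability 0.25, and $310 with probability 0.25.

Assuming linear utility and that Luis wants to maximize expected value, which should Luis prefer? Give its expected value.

Lottery C ($685)

Lottery A = 0.8 × (-204) + 0.2 × 1070 = -163.2 + 214 = 50.8
Lottery B = 0.12 × 810 + 0.04 × 100 + 0.52 × 120 + 0.32 × 620 = 97.2 + 4 + 62.4 + 198.4 = 362
Lottery C = 0.5 × 640 + 0.25 × 1150 + 0.25 × 310 = 320 + 287.5 + 77.5 = 685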